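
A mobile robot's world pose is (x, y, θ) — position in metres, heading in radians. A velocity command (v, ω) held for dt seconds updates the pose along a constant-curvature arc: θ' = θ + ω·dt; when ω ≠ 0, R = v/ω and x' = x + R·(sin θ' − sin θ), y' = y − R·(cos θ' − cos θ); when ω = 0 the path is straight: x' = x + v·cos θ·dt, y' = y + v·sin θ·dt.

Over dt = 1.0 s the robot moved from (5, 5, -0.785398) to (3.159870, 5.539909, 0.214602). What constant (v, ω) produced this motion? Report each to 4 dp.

v = -2.0000, ω = 1.0000

Δθ = 0.214602 − -0.785398 = 1.000000
ω = Δθ/dt = 1.000000/1.0 = 1.0000
R = Δx/(sin θ' − sin θ) = -2.0000
v = R·ω = -2.0000·1.0000 = -2.0000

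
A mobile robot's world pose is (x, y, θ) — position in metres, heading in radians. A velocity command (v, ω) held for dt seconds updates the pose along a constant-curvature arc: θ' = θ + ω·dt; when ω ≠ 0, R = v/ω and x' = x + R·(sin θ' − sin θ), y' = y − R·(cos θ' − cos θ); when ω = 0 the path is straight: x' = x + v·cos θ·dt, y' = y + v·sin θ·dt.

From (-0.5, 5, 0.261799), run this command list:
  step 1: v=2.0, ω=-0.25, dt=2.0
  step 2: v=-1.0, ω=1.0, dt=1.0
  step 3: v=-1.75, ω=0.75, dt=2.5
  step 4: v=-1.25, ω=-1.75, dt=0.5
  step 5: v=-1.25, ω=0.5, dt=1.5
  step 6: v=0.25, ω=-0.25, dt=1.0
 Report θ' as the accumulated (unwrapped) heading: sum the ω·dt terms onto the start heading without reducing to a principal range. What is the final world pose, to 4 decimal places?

(4.1704, -0.7967, 2.2618)

step 1: θ'=-0.2382 (R=-8.0000) → pose (3.4582, 5.0467, -0.2382)
step 2: θ'=0.7618 (R=-1.0000) → pose (2.5320, 4.7985, 0.7618)
step 3: θ'=2.6368 (R=-2.3333) → pose (3.0141, 1.0678, 2.6368)
step 4: θ'=1.7618 (R=0.7143) → pose (3.3699, 0.5782, 1.7618)
step 5: θ'=2.5118 (R=-2.5000) → pose (4.3520, -0.9675, 2.5118)
step 6: θ'=2.2618 (R=-1.0000) → pose (4.1704, -0.7967, 2.2618)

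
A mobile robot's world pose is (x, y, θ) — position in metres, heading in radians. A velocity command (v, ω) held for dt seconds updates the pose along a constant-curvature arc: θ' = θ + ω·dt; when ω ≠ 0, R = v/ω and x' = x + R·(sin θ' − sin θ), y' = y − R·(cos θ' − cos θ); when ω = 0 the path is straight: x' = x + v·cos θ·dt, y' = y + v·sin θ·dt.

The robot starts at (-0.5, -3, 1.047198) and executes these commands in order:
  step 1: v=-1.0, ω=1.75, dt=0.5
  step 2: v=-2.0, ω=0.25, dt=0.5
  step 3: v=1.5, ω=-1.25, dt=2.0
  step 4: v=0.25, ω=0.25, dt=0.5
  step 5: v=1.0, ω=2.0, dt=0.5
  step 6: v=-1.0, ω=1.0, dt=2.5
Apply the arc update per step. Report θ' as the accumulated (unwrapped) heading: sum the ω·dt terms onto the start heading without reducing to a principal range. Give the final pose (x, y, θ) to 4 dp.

step 1: θ'=1.9222 (R=-0.5714) → pose (-0.5416, -3.4824, 1.9222)
step 2: θ'=2.0472 (R=-8.0000) → pose (-0.1397, -4.3974, 2.0472)
step 3: θ'=-0.4528 (R=-1.2000) → pose (1.4517, -2.7680, -0.4528)
step 4: θ'=-0.3278 (R=1.0000) → pose (1.5672, -2.8155, -0.3278)
step 5: θ'=0.6722 (R=0.5000) → pose (2.0395, -2.7334, 0.6722)
step 6: θ'=3.1722 (R=-1.0000) → pose (2.6928, -4.5154, 3.1722)

(2.6928, -4.5154, 3.1722)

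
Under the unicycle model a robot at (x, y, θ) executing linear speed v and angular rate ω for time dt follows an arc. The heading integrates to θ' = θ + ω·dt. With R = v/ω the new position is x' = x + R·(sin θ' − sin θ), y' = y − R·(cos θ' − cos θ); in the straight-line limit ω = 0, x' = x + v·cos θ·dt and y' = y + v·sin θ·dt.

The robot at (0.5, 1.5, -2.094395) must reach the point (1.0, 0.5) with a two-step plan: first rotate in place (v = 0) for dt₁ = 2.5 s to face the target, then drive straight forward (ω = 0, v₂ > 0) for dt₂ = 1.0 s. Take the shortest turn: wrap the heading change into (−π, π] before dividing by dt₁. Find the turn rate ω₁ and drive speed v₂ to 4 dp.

heading to target = atan2(0.5−1.5, 1−0.5) = -1.1071
Δθ = wrap(-1.1071 − -2.0944) = 0.9872; ω₁ = Δθ/dt₁ = 0.3949
distance = √((1−0.5)² + (0.5−1.5)²) = 1.1180; v₂ = distance/dt₂ = 1.1180

ω₁ = 0.3949, v₂ = 1.1180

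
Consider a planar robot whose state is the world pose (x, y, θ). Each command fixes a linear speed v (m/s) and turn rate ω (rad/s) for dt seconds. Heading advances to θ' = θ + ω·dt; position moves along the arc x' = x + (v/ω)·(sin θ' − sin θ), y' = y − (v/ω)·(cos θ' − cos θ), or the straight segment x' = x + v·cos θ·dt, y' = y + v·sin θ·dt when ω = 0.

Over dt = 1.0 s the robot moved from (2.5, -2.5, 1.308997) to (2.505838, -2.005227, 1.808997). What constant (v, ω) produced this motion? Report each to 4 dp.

v = 0.5000, ω = 0.5000

Δθ = 1.808997 − 1.308997 = 0.500000
ω = Δθ/dt = 0.500000/1.0 = 0.5000
R = −Δy/(cos θ' − cos θ) = 1.0000
v = R·ω = 1.0000·0.5000 = 0.5000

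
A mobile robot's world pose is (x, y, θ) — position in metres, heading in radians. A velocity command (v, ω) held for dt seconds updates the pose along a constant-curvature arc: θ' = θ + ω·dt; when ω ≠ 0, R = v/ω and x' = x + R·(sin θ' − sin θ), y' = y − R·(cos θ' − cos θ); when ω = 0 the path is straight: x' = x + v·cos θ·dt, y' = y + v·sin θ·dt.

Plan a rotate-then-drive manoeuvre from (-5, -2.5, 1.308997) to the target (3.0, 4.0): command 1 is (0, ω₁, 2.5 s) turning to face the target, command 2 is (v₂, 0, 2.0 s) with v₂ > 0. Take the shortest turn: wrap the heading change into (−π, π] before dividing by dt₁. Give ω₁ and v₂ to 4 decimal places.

ω₁ = -0.2507, v₂ = 5.1539

heading to target = atan2(4−-2.5, 3−-5) = 0.6823
Δθ = wrap(0.6823 − 1.3090) = -0.6267; ω₁ = Δθ/dt₁ = -0.2507
distance = √((3−-5)² + (4−-2.5)²) = 10.3078; v₂ = distance/dt₂ = 5.1539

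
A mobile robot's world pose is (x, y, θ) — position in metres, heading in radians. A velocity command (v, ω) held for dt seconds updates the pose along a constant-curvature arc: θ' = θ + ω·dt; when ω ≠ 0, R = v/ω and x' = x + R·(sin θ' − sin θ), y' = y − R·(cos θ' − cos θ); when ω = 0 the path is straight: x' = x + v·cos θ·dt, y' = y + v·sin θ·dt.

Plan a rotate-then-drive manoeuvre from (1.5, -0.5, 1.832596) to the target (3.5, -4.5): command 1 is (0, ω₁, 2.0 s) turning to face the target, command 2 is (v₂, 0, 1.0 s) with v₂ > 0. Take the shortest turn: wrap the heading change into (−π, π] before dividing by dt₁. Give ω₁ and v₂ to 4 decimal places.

ω₁ = -1.4699, v₂ = 4.4721

heading to target = atan2(-4.5−-0.5, 3.5−1.5) = -1.1071
Δθ = wrap(-1.1071 − 1.8326) = -2.9397; ω₁ = Δθ/dt₁ = -1.4699
distance = √((3.5−1.5)² + (-4.5−-0.5)²) = 4.4721; v₂ = distance/dt₂ = 4.4721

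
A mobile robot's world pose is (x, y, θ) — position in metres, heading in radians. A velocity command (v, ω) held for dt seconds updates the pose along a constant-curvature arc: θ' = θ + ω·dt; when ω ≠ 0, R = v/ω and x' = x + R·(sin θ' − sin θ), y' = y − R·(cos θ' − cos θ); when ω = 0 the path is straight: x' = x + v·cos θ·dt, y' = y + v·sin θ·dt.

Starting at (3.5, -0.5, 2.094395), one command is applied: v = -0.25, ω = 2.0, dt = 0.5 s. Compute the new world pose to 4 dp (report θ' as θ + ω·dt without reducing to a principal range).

θ' = 2.0944 + 2.0·0.5 = 3.0944
R = v/ω = -0.25/2.0 = -0.1250
x' = 3.5 + -0.1250·(sin 3.0944 − sin 2.0944) = 3.6024
y' = -0.5 − -0.1250·(cos 3.0944 − cos 2.0944) = -0.5624

(3.6024, -0.5624, 3.0944)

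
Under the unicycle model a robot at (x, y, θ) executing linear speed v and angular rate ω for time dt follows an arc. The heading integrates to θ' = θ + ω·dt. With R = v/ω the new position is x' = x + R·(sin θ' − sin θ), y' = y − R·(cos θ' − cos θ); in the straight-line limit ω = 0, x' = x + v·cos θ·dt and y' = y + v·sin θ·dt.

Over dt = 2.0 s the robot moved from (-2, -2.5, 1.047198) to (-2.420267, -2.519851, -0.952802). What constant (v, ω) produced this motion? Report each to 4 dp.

v = -0.2500, ω = -1.0000

Δθ = -0.952802 − 1.047198 = -2.000000
ω = Δθ/dt = -2.000000/2.0 = -1.0000
R = Δx/(sin θ' − sin θ) = 0.2500
v = R·ω = 0.2500·-1.0000 = -0.2500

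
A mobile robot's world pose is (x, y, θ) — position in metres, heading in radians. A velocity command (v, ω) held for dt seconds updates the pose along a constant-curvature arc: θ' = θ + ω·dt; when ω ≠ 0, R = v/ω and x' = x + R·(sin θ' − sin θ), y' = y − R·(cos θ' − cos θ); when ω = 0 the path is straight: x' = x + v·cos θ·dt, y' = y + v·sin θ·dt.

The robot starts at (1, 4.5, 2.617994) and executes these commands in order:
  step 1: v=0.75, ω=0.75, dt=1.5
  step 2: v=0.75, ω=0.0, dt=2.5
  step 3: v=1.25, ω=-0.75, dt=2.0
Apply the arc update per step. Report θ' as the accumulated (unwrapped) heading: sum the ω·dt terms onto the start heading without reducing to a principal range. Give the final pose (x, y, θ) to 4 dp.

(-3.8589, 3.7340, 2.2430)

step 1: θ'=3.7430 (R=1.0000) → pose (-0.0658, 4.4585, 3.7430)
step 2: θ'=3.7430 (straight) → pose (-1.6118, 3.3976, 3.7430)
step 3: θ'=2.2430 (R=-1.6667) → pose (-3.8589, 3.7340, 2.2430)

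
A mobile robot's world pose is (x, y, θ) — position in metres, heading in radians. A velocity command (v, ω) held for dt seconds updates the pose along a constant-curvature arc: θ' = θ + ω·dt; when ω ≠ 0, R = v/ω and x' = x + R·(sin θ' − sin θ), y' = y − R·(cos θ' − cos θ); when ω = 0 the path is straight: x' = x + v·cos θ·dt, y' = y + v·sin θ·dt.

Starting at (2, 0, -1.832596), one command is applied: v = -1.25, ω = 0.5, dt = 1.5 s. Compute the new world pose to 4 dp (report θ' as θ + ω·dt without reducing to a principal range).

θ' = -1.8326 + 0.5·1.5 = -1.0826
R = v/ω = -1.25/0.5 = -2.5000
x' = 2 + -2.5000·(sin -1.0826 − sin -1.8326) = 1.7931
y' = 0 − -2.5000·(cos -1.0826 − cos -1.8326) = 1.8196

(1.7931, 1.8196, -1.0826)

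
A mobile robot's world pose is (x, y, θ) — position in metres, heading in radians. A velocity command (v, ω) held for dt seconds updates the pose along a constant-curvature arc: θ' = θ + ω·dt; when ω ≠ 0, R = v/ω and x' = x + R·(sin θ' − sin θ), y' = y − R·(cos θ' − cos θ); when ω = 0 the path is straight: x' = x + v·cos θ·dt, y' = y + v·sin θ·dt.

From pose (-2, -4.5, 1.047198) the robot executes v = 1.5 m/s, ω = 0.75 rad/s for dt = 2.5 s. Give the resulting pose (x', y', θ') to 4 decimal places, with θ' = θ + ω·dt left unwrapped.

θ' = 1.0472 + 0.75·2.5 = 2.9222
R = v/ω = 1.5/0.75 = 2.0000
x' = -2 + 2.0000·(sin 2.9222 − sin 1.0472) = -3.2968
y' = -4.5 − 2.0000·(cos 2.9222 − cos 1.0472) = -1.5479

(-3.2968, -1.5479, 2.9222)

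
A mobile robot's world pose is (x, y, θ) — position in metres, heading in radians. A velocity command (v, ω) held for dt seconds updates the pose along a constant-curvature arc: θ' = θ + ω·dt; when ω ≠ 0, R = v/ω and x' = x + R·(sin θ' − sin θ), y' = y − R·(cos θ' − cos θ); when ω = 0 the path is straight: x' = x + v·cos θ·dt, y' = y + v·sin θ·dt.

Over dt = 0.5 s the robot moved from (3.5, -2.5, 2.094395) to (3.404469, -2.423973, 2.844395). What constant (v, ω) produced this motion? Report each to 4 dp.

Δθ = 2.844395 − 2.094395 = 0.750000
ω = Δθ/dt = 0.750000/0.5 = 1.5000
R = Δx/(sin θ' − sin θ) = 0.1667
v = R·ω = 0.1667·1.5000 = 0.2500

v = 0.2500, ω = 1.5000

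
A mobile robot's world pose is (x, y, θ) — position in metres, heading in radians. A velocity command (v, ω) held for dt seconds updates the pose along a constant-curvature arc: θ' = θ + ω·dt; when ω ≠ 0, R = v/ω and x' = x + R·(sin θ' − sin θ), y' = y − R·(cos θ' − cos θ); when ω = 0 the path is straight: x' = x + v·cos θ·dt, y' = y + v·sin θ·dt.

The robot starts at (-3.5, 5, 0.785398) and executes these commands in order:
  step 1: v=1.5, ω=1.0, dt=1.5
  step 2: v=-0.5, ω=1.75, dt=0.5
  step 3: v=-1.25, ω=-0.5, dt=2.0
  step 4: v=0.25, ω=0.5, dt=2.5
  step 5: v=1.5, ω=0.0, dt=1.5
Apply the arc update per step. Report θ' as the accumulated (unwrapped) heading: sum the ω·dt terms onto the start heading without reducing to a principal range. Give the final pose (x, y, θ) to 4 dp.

(-3.7991, 5.4422, 3.4104)

step 1: θ'=2.2854 (R=1.5000) → pose (-3.4276, 7.0436, 2.2854)
step 2: θ'=3.1604 (R=-0.2857) → pose (-3.2064, 6.9452, 3.1604)
step 3: θ'=2.1604 (R=2.5000) → pose (-1.0815, 5.8357, 2.1604)
step 4: θ'=3.4104 (R=0.5000) → pose (-1.6299, 6.0398, 3.4104)
step 5: θ'=3.4104 (straight) → pose (-3.7991, 5.4422, 3.4104)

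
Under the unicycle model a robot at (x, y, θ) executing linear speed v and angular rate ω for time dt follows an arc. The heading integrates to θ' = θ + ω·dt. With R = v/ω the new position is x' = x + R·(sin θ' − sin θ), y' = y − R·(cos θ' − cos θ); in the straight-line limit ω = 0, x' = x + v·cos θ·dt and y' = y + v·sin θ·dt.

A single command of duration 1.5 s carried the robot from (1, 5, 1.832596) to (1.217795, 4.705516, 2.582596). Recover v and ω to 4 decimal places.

v = -0.2500, ω = 0.5000

Δθ = 2.582596 − 1.832596 = 0.750000
ω = Δθ/dt = 0.750000/1.5 = 0.5000
R = −Δy/(cos θ' − cos θ) = -0.5000
v = R·ω = -0.5000·0.5000 = -0.2500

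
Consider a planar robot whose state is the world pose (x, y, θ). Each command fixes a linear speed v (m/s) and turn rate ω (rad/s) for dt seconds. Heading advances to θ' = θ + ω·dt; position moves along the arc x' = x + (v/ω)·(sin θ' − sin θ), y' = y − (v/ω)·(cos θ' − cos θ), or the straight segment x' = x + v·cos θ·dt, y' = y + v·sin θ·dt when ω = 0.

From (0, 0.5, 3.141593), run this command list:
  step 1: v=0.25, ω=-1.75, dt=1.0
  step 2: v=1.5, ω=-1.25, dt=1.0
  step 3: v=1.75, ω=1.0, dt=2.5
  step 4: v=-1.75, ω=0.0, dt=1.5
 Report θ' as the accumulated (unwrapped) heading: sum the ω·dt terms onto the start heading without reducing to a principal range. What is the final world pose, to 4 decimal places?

step 1: θ'=1.3916 (R=-0.1429) → pose (-0.1406, 0.6683, 1.3916)
step 2: θ'=0.1416 (R=-1.2000) → pose (0.8709, 1.6424, 0.1416)
step 3: θ'=2.6416 (R=1.7500) → pose (1.4629, 4.9107, 2.6416)
step 4: θ'=2.6416 (straight) → pose (3.7666, 3.6522, 2.6416)

(3.7666, 3.6522, 2.6416)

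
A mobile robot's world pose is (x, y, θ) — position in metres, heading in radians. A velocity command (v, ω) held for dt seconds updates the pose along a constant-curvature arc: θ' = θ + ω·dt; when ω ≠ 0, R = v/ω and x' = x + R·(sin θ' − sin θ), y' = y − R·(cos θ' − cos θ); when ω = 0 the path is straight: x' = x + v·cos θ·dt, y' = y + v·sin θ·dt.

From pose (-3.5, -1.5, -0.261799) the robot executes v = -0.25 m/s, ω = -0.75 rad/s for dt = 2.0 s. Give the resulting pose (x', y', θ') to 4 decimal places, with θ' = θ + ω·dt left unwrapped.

θ' = -0.2618 + -0.75·2.0 = -1.7618
R = v/ω = -0.25/-0.75 = 0.3333
x' = -3.5 + 0.3333·(sin -1.7618 − sin -0.2618) = -3.7410
y' = -1.5 − 0.3333·(cos -1.7618 − cos -0.2618) = -1.1147

(-3.7410, -1.1147, -1.7618)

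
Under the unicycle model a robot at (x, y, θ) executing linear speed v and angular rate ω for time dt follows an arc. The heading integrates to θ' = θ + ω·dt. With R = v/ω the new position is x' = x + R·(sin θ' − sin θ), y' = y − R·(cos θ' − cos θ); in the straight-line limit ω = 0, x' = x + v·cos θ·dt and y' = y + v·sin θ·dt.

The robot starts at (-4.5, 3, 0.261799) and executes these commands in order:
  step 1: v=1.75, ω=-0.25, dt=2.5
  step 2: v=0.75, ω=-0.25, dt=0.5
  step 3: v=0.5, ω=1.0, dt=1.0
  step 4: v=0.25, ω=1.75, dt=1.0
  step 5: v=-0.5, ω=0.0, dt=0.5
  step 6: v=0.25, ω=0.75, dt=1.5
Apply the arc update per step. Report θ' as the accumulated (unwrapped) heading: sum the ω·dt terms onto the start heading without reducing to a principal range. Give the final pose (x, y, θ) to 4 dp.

(0.4810, 2.7666, 3.3868)

step 1: θ'=-0.3632 (R=-7.0000) → pose (-0.2014, 2.7819, -0.3632)
step 2: θ'=-0.4882 (R=-3.0000) → pose (0.1399, 2.6271, -0.4882)
step 3: θ'=0.5118 (R=0.5000) → pose (0.6193, 2.6328, 0.5118)
step 4: θ'=2.2618 (R=0.1429) → pose (0.6594, 2.8484, 2.2618)
step 5: θ'=2.2618 (straight) → pose (0.8188, 2.6557, 2.2618)
step 6: θ'=3.3868 (R=0.3333) → pose (0.4810, 2.7666, 3.3868)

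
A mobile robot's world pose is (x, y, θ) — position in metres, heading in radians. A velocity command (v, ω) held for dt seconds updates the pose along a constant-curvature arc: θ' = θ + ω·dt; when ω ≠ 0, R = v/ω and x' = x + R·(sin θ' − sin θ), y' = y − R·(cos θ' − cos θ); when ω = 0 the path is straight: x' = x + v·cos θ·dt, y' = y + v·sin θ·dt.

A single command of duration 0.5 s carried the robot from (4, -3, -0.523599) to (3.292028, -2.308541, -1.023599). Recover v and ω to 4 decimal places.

Δθ = -1.023599 − -0.523599 = -0.500000
ω = Δθ/dt = -0.500000/0.5 = -1.0000
R = Δx/(sin θ' − sin θ) = 2.0000
v = R·ω = 2.0000·-1.0000 = -2.0000

v = -2.0000, ω = -1.0000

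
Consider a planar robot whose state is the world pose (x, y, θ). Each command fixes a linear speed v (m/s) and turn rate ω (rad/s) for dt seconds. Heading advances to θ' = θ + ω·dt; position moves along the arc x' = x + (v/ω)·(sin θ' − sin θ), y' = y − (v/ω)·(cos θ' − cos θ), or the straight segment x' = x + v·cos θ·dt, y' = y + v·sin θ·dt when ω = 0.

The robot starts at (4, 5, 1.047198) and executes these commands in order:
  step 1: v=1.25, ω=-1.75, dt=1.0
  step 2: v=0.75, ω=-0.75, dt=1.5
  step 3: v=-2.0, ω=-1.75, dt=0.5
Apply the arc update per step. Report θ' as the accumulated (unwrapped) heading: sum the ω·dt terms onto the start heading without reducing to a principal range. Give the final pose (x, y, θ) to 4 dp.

step 1: θ'=-0.7028 (R=-0.7143) → pose (5.0803, 5.1879, -0.7028)
step 2: θ'=-1.8278 (R=-1.0000) → pose (5.4011, 4.1707, -1.8278)
step 3: θ'=-2.7028 (R=1.1429) → pose (6.0209, 4.9148, -2.7028)

(6.0209, 4.9148, -2.7028)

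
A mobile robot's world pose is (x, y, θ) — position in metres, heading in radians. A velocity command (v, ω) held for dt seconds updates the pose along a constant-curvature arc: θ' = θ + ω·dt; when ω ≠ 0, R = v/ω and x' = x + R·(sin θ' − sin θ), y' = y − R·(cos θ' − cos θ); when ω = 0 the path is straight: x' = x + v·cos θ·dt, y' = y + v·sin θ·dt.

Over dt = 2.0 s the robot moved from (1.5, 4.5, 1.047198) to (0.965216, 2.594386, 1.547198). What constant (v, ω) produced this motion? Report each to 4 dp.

Δθ = 1.547198 − 1.047198 = 0.500000
ω = Δθ/dt = 0.500000/2.0 = 0.2500
R = −Δy/(cos θ' − cos θ) = -4.0000
v = R·ω = -4.0000·0.2500 = -1.0000

v = -1.0000, ω = 0.2500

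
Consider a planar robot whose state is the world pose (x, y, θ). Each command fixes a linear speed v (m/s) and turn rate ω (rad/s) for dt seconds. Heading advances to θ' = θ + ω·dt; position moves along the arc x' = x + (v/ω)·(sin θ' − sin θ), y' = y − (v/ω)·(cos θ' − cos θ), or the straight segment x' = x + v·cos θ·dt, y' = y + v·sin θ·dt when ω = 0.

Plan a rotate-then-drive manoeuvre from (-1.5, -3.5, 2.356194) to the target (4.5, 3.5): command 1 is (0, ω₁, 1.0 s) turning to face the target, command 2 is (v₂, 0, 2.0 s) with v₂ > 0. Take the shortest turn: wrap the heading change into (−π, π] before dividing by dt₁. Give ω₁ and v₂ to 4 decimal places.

heading to target = atan2(3.5−-3.5, 4.5−-1.5) = 0.8622
Δθ = wrap(0.8622 − 2.3562) = -1.4940; ω₁ = Δθ/dt₁ = -1.4940
distance = √((4.5−-1.5)² + (3.5−-3.5)²) = 9.2195; v₂ = distance/dt₂ = 4.6098

ω₁ = -1.4940, v₂ = 4.6098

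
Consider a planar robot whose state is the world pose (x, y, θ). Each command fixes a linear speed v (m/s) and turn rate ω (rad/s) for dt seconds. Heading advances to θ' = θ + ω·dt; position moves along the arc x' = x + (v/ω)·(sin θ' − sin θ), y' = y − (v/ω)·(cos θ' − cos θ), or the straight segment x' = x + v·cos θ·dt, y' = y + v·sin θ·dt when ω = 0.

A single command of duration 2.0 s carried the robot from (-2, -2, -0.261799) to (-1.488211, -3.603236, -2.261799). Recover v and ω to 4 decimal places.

v = 1.0000, ω = -1.0000

Δθ = -2.261799 − -0.261799 = -2.000000
ω = Δθ/dt = -2.000000/2.0 = -1.0000
R = −Δy/(cos θ' − cos θ) = -1.0000
v = R·ω = -1.0000·-1.0000 = 1.0000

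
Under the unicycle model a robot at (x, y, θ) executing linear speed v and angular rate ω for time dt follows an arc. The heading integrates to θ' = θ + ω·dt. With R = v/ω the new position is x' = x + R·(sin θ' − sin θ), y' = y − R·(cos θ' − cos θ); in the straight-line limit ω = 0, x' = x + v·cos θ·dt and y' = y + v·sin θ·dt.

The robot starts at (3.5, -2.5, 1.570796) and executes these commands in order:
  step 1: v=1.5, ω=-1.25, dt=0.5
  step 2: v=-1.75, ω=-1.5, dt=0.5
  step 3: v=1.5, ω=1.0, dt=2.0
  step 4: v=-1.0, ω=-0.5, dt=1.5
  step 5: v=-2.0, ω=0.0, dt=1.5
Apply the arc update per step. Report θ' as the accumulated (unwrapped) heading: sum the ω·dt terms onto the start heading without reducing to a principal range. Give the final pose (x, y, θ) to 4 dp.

step 1: θ'=0.9458 (R=-1.2000) → pose (3.7268, -1.7979, 0.9458)
step 2: θ'=0.1958 (R=1.1667) → pose (3.0077, -2.2596, 0.1958)
step 3: θ'=2.1958 (R=1.5000) → pose (3.9323, 0.0893, 2.1958)
step 4: θ'=1.4458 (R=2.0000) → pose (4.2948, -1.3302, 1.4458)
step 5: θ'=1.4458 (straight) → pose (3.9208, -4.3068, 1.4458)

(3.9208, -4.3068, 1.4458)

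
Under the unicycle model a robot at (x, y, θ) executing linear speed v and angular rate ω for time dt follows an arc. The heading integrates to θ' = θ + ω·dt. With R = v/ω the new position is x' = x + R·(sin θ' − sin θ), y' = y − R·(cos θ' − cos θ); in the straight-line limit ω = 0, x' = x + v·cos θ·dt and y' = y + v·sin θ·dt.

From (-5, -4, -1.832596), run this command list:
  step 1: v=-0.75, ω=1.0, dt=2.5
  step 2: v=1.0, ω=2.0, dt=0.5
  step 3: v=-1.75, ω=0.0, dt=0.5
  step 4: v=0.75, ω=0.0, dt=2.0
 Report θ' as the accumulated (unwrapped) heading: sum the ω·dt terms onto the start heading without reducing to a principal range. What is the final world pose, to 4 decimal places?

step 1: θ'=0.6674 (R=-0.7500) → pose (-6.1887, -3.2168, 0.6674)
step 2: θ'=1.6674 (R=0.5000) → pose (-6.0005, -2.7759, 1.6674)
step 3: θ'=1.6674 (straight) → pose (-5.9161, -3.6468, 1.6674)
step 4: θ'=1.6674 (straight) → pose (-6.0607, -2.1538, 1.6674)

(-6.0607, -2.1538, 1.6674)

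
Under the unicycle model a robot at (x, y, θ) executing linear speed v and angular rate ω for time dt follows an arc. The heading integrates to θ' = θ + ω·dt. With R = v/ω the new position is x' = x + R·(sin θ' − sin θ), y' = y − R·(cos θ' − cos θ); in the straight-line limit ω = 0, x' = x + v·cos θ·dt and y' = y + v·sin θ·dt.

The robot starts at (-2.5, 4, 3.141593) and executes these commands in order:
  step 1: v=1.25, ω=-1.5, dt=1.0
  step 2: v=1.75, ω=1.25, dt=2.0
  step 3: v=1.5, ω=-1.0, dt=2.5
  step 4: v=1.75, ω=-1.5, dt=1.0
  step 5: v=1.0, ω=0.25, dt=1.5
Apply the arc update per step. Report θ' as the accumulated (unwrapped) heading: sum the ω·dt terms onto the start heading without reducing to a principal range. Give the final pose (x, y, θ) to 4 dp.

(-6.2539, 7.8556, 0.5166)

step 1: θ'=1.6416 (R=-0.8333) → pose (-3.3312, 4.7744, 1.6416)
step 2: θ'=4.1416 (R=1.4000) → pose (-5.9058, 5.4318, 4.1416)
step 3: θ'=1.6416 (R=-1.5000) → pose (-8.6642, 6.1361, 1.6416)
step 4: θ'=0.1416 (R=-1.1667) → pose (-7.6651, 7.3736, 0.1416)
step 5: θ'=0.5166 (R=4.0000) → pose (-6.2539, 7.8556, 0.5166)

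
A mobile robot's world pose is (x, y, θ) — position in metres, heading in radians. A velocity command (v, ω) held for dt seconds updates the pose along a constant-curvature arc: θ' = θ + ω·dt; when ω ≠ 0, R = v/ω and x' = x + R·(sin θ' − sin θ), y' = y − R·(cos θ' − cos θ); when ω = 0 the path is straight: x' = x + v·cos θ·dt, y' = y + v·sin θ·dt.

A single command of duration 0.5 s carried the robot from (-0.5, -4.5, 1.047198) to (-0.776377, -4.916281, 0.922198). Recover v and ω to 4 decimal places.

v = -1.0000, ω = -0.2500

Δθ = 0.922198 − 1.047198 = -0.125000
ω = Δθ/dt = -0.125000/0.5 = -0.2500
R = −Δy/(cos θ' − cos θ) = 4.0000
v = R·ω = 4.0000·-0.2500 = -1.0000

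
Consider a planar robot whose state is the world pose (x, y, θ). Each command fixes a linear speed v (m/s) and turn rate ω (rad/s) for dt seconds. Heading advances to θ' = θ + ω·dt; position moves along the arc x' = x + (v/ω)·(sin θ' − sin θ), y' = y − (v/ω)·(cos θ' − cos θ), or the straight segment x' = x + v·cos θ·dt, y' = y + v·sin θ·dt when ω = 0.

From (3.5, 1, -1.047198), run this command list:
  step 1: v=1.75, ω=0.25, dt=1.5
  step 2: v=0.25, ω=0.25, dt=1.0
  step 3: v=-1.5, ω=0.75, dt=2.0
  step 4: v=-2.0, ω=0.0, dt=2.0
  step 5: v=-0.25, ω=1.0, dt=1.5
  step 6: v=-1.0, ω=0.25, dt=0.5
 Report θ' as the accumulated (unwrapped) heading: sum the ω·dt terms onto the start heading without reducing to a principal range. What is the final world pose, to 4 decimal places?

step 1: θ'=-0.6722 (R=7.0000) → pose (5.2032, -0.9772, -0.6722)
step 2: θ'=-0.4222 (R=1.0000) → pose (5.4162, -1.1069, -0.4222)
step 3: θ'=1.0778 (R=-2.0000) → pose (2.8348, -1.9848, 1.0778)
step 4: θ'=1.0778 (straight) → pose (0.9417, -5.5085, 1.0778)
step 5: θ'=2.5778 (R=-0.2500) → pose (1.0284, -5.8381, 2.5778)
step 6: θ'=2.7028 (R=-4.0000) → pose (1.4666, -6.0782, 2.7028)

(1.4666, -6.0782, 2.7028)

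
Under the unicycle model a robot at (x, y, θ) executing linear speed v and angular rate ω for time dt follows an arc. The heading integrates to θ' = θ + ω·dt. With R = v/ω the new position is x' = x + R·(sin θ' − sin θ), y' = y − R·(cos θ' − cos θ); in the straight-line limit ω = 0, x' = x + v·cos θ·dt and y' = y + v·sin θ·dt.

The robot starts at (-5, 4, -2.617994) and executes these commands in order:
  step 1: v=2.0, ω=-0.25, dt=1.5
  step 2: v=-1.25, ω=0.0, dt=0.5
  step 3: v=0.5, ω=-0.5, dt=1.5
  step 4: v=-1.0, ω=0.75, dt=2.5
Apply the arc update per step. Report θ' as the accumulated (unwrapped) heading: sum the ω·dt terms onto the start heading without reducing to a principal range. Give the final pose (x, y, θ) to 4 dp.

step 1: θ'=-2.9930 (R=-8.0000) → pose (-7.8156, 3.0164, -2.9930)
step 2: θ'=-2.9930 (straight) → pose (-7.1975, 3.1089, -2.9930)
step 3: θ'=-3.7430 (R=-1.0000) → pose (-7.9113, 3.2733, -3.7430)
step 4: θ'=-1.8680 (R=-1.3333) → pose (-5.8820, 3.9823, -1.8680)

(-5.8820, 3.9823, -1.8680)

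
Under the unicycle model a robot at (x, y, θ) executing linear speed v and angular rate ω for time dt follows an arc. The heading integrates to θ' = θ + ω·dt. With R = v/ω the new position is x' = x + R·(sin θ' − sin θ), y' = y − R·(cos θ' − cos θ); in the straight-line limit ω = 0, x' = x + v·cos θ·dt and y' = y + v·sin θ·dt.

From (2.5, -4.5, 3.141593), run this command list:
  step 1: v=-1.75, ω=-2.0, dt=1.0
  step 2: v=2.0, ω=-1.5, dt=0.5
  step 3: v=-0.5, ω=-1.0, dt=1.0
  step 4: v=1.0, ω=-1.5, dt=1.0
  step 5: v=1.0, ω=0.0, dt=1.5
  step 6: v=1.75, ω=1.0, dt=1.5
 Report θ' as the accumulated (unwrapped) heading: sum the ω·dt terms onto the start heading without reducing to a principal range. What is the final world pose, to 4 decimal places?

(3.4489, -9.5187, -0.6084)

step 1: θ'=1.1416 (R=0.8750) → pose (3.2956, -5.7391, 1.1416)
step 2: θ'=0.3916 (R=-1.3333) → pose (3.9992, -5.0616, 0.3916)
step 3: θ'=-0.6084 (R=0.5000) → pose (3.5225, -5.0097, -0.6084)
step 4: θ'=-2.1084 (R=-0.6667) → pose (3.7141, -5.8981, -2.1084)
step 5: θ'=-2.1084 (straight) → pose (2.9460, -7.1865, -2.1084)
step 6: θ'=-0.6084 (R=1.7500) → pose (3.4489, -9.5187, -0.6084)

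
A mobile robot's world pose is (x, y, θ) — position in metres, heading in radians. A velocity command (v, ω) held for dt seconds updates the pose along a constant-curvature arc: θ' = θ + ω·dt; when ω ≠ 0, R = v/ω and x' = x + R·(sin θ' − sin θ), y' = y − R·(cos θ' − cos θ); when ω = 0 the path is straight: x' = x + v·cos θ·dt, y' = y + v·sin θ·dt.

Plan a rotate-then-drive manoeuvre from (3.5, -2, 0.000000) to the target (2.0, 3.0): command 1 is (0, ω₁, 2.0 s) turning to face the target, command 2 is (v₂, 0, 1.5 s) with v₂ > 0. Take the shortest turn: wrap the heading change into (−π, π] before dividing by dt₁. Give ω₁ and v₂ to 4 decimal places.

ω₁ = 0.9311, v₂ = 3.4801

heading to target = atan2(3−-2, 2−3.5) = 1.8623
Δθ = wrap(1.8623 − 0.0000) = 1.8623; ω₁ = Δθ/dt₁ = 0.9311
distance = √((2−3.5)² + (3−-2)²) = 5.2202; v₂ = distance/dt₂ = 3.4801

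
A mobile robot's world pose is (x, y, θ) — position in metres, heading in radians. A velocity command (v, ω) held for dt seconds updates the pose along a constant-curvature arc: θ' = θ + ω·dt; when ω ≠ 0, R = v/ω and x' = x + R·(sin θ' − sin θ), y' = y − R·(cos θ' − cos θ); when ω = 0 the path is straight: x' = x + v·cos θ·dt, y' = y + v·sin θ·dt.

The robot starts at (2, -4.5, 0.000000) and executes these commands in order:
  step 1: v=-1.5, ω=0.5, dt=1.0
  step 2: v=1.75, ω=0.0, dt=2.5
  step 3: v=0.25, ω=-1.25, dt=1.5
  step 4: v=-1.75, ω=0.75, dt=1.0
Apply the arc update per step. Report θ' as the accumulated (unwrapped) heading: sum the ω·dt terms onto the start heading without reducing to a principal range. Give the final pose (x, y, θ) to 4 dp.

step 1: θ'=0.5000 (R=-3.0000) → pose (0.5617, -4.8673, 0.5000)
step 2: θ'=0.5000 (straight) → pose (4.4011, -2.7698, 0.5000)
step 3: θ'=-1.3750 (R=-0.2000) → pose (4.6932, -2.9064, -1.3750)
step 4: θ'=-0.6250 (R=-2.3333) → pose (3.7697, -1.4681, -0.6250)

(3.7697, -1.4681, -0.6250)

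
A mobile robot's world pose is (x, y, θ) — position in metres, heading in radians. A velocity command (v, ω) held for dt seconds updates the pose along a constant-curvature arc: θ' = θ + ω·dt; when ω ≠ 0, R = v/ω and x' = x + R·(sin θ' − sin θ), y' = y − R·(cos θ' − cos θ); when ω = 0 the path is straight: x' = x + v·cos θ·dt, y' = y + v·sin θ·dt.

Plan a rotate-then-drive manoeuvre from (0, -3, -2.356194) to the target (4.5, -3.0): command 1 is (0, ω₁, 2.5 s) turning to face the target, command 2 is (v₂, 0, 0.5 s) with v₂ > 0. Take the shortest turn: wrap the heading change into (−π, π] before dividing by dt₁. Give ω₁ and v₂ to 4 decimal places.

ω₁ = 0.9425, v₂ = 9.0000

heading to target = atan2(-3−-3, 4.5−0) = 0.0000
Δθ = wrap(0.0000 − -2.3562) = 2.3562; ω₁ = Δθ/dt₁ = 0.9425
distance = √((4.5−0)² + (-3−-3)²) = 4.5000; v₂ = distance/dt₂ = 9.0000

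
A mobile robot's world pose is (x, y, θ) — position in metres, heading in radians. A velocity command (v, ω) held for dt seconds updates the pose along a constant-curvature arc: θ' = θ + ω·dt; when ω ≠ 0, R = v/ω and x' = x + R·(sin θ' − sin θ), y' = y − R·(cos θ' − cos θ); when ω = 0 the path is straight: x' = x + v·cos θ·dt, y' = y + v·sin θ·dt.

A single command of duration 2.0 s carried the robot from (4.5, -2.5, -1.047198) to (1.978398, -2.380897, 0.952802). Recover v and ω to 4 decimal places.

Δθ = 0.952802 − -1.047198 = 2.000000
ω = Δθ/dt = 2.000000/2.0 = 1.0000
R = Δx/(sin θ' − sin θ) = -1.5000
v = R·ω = -1.5000·1.0000 = -1.5000

v = -1.5000, ω = 1.0000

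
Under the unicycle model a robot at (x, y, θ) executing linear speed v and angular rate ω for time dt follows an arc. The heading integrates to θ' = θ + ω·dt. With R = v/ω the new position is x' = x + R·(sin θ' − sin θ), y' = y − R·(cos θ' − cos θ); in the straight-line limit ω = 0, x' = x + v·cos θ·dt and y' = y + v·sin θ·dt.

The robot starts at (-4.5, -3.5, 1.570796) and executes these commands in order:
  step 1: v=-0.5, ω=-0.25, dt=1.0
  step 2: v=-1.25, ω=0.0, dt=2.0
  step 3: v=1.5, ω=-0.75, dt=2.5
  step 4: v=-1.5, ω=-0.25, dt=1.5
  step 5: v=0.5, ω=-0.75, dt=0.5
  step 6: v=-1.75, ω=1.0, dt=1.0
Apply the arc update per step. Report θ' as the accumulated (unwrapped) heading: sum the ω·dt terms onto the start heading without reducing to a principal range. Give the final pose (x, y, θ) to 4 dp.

(-4.8946, -2.7149, -0.3042)

step 1: θ'=1.3208 (R=2.0000) → pose (-4.5622, -3.9948, 1.3208)
step 2: θ'=1.3208 (straight) → pose (-5.1807, -6.4171, 1.3208)
step 3: θ'=-0.5542 (R=-2.0000) → pose (-2.1903, -5.2113, -0.5542)
step 4: θ'=-0.9292 (R=6.0000) → pose (-3.8396, -3.7002, -0.9292)
step 5: θ'=-1.3042 (R=-0.6667) → pose (-3.7306, -3.9235, -1.3042)
step 6: θ'=-0.3042 (R=-1.7500) → pose (-4.8946, -2.7149, -0.3042)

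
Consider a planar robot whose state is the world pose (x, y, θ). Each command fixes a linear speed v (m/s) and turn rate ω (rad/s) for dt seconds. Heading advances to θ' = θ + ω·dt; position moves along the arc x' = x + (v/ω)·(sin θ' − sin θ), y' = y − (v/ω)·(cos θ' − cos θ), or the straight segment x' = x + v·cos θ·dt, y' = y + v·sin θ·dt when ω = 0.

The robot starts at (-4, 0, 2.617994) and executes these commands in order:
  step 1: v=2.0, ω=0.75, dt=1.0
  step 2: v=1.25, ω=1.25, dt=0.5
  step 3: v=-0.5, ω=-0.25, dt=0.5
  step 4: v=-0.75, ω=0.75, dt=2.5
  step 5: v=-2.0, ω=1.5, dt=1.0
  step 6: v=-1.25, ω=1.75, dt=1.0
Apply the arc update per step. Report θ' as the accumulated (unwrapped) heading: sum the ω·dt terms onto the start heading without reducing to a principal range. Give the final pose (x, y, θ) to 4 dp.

step 1: θ'=3.3680 (R=2.6667) → pose (-5.9319, 0.2892, 3.3680)
step 2: θ'=3.9930 (R=1.0000) → pose (-6.4597, -0.0263, 3.9930)
step 3: θ'=3.8680 (R=2.0000) → pose (-6.2836, 0.1509, 3.8680)
step 4: θ'=5.7430 (R=-1.0000) → pose (-6.4335, 1.7561, 5.7430)
step 5: θ'=7.2430 (R=-1.3333) → pose (-8.2113, 1.3775, 7.2430)
step 6: θ'=8.9930 (R=-0.7143) → pose (-7.9252, 0.3190, 8.9930)

(-7.9252, 0.3190, 8.9930)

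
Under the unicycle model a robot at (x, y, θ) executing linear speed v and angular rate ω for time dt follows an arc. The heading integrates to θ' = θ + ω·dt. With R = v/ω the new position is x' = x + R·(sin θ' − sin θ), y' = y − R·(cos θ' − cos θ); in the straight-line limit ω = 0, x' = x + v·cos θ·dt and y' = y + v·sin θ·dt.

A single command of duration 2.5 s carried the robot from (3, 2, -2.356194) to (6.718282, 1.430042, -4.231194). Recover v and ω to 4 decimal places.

Δθ = -4.231194 − -2.356194 = -1.875000
ω = Δθ/dt = -1.875000/2.5 = -0.7500
R = Δx/(sin θ' − sin θ) = 2.3333
v = R·ω = 2.3333·-0.7500 = -1.7500

v = -1.7500, ω = -0.7500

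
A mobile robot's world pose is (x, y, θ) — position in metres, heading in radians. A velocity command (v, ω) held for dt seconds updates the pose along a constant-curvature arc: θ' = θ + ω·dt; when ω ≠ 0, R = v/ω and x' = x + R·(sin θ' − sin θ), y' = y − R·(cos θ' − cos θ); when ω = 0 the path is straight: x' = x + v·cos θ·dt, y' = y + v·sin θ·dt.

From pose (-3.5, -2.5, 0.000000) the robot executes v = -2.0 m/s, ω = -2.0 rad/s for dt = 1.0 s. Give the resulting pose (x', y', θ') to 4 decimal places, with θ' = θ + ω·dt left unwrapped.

θ' = 0.0000 + -2.0·1.0 = -2.0000
R = v/ω = -2.0/-2.0 = 1.0000
x' = -3.5 + 1.0000·(sin -2.0000 − sin 0.0000) = -4.4093
y' = -2.5 − 1.0000·(cos -2.0000 − cos 0.0000) = -1.0839

(-4.4093, -1.0839, -2.0000)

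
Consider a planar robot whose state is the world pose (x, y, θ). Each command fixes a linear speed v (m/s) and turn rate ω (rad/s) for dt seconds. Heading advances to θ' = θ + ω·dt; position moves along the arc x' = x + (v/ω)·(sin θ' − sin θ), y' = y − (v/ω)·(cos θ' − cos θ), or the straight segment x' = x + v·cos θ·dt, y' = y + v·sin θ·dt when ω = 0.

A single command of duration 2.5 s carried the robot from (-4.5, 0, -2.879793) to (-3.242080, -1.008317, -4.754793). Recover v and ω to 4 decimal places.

v = -0.7500, ω = -0.7500

Δθ = -4.754793 − -2.879793 = -1.875000
ω = Δθ/dt = -1.875000/2.5 = -0.7500
R = Δx/(sin θ' − sin θ) = 1.0000
v = R·ω = 1.0000·-0.7500 = -0.7500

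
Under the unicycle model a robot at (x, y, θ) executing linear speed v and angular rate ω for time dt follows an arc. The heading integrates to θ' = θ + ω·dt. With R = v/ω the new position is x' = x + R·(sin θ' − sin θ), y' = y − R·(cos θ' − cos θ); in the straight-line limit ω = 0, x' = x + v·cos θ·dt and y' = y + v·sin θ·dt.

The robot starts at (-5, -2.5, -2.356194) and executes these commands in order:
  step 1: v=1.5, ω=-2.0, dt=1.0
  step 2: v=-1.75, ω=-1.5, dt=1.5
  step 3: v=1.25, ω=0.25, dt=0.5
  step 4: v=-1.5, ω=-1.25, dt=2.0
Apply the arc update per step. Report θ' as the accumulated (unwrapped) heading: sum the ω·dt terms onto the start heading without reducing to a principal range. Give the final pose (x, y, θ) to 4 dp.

step 1: θ'=-4.3562 (R=-0.7500) → pose (-6.2333, -2.2312, -4.3562)
step 2: θ'=-6.6062 (R=1.1667) → pose (-7.6970, -3.7444, -6.6062)
step 3: θ'=-6.4812 (R=5.0000) → pose (-7.0935, -3.9052, -6.4812)
step 4: θ'=-8.9812 (R=1.2000) → pose (-7.3724, -1.6448, -8.9812)

(-7.3724, -1.6448, -8.9812)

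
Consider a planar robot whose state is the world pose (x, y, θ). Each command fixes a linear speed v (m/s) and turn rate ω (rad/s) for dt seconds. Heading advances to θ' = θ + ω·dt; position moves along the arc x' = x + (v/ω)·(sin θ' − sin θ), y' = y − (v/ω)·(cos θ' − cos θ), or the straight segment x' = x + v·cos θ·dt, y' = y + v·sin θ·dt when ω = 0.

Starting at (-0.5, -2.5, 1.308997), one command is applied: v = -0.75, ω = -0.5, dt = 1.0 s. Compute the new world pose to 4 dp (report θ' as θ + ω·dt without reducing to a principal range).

(-0.8635, -3.1471, 0.8090)

θ' = 1.3090 + -0.5·1.0 = 0.8090
R = v/ω = -0.75/-0.5 = 1.5000
x' = -0.5 + 1.5000·(sin 0.8090 − sin 1.3090) = -0.8635
y' = -2.5 − 1.5000·(cos 0.8090 − cos 1.3090) = -3.1471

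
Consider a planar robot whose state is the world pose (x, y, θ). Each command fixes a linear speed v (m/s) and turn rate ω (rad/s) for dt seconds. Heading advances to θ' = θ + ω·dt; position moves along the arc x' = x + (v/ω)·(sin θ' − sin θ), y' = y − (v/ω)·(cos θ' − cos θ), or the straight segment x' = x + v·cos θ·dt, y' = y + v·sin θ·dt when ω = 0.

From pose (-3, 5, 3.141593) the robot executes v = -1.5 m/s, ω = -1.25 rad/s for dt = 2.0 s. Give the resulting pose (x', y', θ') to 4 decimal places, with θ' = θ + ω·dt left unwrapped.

(-2.2818, 2.8386, 0.6416)

θ' = 3.1416 + -1.25·2.0 = 0.6416
R = v/ω = -1.5/-1.25 = 1.2000
x' = -3 + 1.2000·(sin 0.6416 − sin 3.1416) = -2.2818
y' = 5 − 1.2000·(cos 0.6416 − cos 3.1416) = 2.8386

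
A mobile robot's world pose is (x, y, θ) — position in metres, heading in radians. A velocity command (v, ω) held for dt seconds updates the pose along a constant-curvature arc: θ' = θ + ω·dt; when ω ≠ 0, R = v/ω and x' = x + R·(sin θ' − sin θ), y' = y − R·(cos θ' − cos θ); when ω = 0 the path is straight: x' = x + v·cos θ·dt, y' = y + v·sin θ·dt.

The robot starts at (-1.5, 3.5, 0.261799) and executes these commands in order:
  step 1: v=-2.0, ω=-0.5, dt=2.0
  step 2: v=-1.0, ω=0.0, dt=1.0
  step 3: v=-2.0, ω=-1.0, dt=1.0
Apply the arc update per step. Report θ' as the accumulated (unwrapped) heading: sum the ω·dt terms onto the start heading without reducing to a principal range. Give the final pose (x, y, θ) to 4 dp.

(-6.5929, 6.8905, -1.7382)

step 1: θ'=-0.7382 (R=4.0000) → pose (-5.2271, 4.4050, -0.7382)
step 2: θ'=-0.7382 (straight) → pose (-5.9668, 5.0779, -0.7382)
step 3: θ'=-1.7382 (R=2.0000) → pose (-6.5929, 6.8905, -1.7382)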